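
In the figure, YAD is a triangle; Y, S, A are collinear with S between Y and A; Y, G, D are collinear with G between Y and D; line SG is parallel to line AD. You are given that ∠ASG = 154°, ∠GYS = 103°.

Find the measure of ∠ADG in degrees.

∠ADG = 51°

1. ∠GSY = 26°  [linear pair at S on YA]
2. ∠SGY = 51°  [△YSG]
3. ∠DGS = 129°  [linear pair at G on YD]
4. ∠ADG = 51°  [SG∥AD, co-interior at D–G]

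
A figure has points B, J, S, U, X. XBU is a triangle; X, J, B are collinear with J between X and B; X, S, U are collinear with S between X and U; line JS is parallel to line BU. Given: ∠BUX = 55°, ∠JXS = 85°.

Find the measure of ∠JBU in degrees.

1. ∠JSX = 55°  [JS∥BU, corresponding at S]
2. ∠SJX = 40°  [△XJS]
3. ∠BJS = 140°  [linear pair at J on XB]
4. ∠JBU = 40°  [JS∥BU, co-interior at B–J]

∠JBU = 40°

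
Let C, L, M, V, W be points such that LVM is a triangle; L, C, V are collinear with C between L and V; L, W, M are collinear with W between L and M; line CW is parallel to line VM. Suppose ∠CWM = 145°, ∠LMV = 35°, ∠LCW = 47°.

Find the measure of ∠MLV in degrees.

∠MLV = 98°

1. ∠CWL = 35°  [linear pair at W on LM]
2. ∠CLW = 98°  [△LCW]
3. ∠MLV = 98°  [C on LV, W on LM]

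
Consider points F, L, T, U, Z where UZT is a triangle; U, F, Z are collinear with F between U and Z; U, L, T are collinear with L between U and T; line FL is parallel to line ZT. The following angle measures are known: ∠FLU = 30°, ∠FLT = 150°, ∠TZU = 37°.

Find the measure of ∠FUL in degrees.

∠FUL = 113°

1. ∠UTZ = 30°  [FL∥ZT, corresponding at L]
2. ∠TUZ = 113°  [△UZT]
3. ∠FUL = 113°  [F on UZ, L on UT]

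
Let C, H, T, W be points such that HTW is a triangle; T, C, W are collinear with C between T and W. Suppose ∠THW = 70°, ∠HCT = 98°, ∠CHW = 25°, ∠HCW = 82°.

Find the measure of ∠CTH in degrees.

1. ∠CWH = 73°  [△HCW]
2. ∠HWT = 73°  [C on ray WT]
3. ∠HTW = 37°  [△HTW]
4. ∠CTH = 37°  [C on ray TW]

∠CTH = 37°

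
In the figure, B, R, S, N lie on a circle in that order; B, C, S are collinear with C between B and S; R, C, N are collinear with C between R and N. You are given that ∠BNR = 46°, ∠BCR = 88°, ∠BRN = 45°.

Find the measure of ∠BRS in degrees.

1. ∠BSR = 46°  [same arc BR]
2. ∠RBS = 47°  [△BCR]
3. ∠BRS = 87°  [△BRS]

∠BRS = 87°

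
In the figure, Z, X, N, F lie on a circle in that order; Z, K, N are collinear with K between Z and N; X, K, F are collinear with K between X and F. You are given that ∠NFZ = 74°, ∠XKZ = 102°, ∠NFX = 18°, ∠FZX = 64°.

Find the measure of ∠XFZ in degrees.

1. ∠NXZ = 106°  [cyclic ZXNF, opposite ∠X+∠F]
2. ∠NZX = 18°  [same arc XN]
3. ∠XNZ = 56°  [△ZXN]
4. ∠XFZ = 56°  [same arc ZX]

∠XFZ = 56°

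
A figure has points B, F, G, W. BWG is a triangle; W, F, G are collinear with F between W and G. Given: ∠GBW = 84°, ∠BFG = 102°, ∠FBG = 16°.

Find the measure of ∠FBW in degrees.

1. ∠BGF = 62°  [△BFG]
2. ∠BFW = 78°  [linear pair at F on WG]
3. ∠BGW = 62°  [F on ray GW]
4. ∠BWG = 34°  [△BWG]
5. ∠BWF = 34°  [F on ray WG]
6. ∠FBW = 68°  [△BWF]

∠FBW = 68°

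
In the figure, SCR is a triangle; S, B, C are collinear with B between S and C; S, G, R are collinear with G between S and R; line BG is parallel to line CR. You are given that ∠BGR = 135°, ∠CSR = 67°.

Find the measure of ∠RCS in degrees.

∠RCS = 68°

1. ∠BGS = 45°  [linear pair at G on SR]
2. ∠BSG = 67°  [B on SC, G on SR]
3. ∠GBS = 68°  [△SBG]
4. ∠RCS = 68°  [BG∥CR, corresponding at B]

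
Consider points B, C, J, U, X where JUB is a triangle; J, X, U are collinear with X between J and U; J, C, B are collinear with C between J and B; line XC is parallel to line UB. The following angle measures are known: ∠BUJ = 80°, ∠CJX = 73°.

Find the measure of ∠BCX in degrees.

1. ∠CXJ = 80°  [XC∥UB, corresponding at X]
2. ∠JCX = 27°  [△JXC]
3. ∠BCX = 153°  [linear pair at C on JB]

∠BCX = 153°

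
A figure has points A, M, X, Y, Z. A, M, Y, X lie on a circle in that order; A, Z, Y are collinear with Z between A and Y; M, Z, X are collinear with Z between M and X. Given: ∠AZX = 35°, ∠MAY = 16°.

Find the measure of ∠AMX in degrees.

1. ∠MZY = 35°  [vertical angles at Z]
2. ∠AZM = 145°  [linear pair at Z on AY]
3. ∠AMX = 19°  [△AZM]

∠AMX = 19°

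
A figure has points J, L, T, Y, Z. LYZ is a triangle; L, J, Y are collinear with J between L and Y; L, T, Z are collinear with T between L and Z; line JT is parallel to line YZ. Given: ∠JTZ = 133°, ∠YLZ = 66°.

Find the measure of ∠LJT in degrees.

1. ∠JTL = 47°  [linear pair at T on LZ]
2. ∠JLT = 66°  [J on LY, T on LZ]
3. ∠LJT = 67°  [△LJT]

∠LJT = 67°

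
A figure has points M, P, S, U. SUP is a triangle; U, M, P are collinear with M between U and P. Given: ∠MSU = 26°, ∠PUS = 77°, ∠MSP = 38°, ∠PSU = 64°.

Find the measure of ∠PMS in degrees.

∠PMS = 103°

1. ∠SPU = 39°  [△SUP]
2. ∠MPS = 39°  [M on ray PU]
3. ∠PMS = 103°  [△SMP]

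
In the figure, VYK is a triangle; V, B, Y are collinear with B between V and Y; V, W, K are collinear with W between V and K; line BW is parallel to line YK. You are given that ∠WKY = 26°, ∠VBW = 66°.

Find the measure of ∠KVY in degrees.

∠KVY = 88°

1. ∠VKY = 26°  [W on ray KV]
2. ∠KYV = 66°  [BW∥YK, corresponding at B]
3. ∠KVY = 88°  [△VYK]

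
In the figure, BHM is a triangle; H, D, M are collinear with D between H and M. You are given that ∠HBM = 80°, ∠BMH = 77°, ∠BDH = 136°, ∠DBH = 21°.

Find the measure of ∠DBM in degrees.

∠DBM = 59°

1. ∠BMD = 77°  [D on ray MH]
2. ∠BDM = 44°  [linear pair at D on HM]
3. ∠DBM = 59°  [△BDM]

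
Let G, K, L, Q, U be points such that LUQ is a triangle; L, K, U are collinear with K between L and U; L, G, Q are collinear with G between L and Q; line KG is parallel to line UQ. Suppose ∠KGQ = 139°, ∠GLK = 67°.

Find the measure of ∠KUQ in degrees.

∠KUQ = 72°

1. ∠KGL = 41°  [linear pair at G on LQ]
2. ∠GKL = 72°  [△LKG]
3. ∠GKU = 108°  [linear pair at K on LU]
4. ∠KUQ = 72°  [KG∥UQ, co-interior at U–K]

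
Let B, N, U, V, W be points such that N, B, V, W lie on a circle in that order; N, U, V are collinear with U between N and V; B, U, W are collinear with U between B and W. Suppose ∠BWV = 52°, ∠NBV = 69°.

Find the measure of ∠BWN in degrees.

1. ∠BNV = 52°  [same arc BV]
2. ∠BVN = 59°  [△NBV]
3. ∠BWN = 59°  [same arc NB]

∠BWN = 59°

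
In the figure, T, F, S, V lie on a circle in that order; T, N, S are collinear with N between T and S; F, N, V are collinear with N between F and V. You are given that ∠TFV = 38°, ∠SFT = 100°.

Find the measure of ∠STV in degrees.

1. ∠TSV = 38°  [same arc TV]
2. ∠SVT = 80°  [cyclic TFSV, opposite ∠F+∠V]
3. ∠STV = 62°  [△TSV]

∠STV = 62°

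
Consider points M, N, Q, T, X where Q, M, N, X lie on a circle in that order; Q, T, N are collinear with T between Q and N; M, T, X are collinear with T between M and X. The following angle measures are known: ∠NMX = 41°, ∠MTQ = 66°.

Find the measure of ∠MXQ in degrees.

1. ∠NQX = 41°  [same arc NX]
2. ∠NTX = 66°  [vertical angles at T]
3. ∠QTX = 114°  [linear pair at T on QN]
4. ∠MXQ = 25°  [△QTX]

∠MXQ = 25°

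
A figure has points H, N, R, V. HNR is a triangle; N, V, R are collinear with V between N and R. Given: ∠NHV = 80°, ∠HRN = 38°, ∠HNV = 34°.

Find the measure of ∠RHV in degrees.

1. ∠HVN = 66°  [△HNV]
2. ∠HRV = 38°  [V on ray RN]
3. ∠HVR = 114°  [linear pair at V on NR]
4. ∠RHV = 28°  [△HVR]

∠RHV = 28°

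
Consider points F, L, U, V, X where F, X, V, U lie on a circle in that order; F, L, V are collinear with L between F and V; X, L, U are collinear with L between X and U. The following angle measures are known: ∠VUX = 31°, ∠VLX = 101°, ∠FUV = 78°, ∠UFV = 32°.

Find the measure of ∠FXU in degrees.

1. ∠VFX = 31°  [same arc XV]
2. ∠FLX = 79°  [linear pair at L on FV]
3. ∠FXU = 70°  [△FLX]

∠FXU = 70°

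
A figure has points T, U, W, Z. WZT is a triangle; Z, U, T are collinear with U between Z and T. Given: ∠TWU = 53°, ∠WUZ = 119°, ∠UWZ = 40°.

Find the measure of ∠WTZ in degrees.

1. ∠TUW = 61°  [linear pair at U on ZT]
2. ∠UTW = 66°  [△WUT]
3. ∠WTZ = 66°  [U on ray TZ]

∠WTZ = 66°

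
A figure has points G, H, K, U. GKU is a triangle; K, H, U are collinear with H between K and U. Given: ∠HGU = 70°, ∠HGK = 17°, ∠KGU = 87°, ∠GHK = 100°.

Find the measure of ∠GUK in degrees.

∠GUK = 30°

1. ∠GKH = 63°  [△GKH]
2. ∠GKU = 63°  [H on ray KU]
3. ∠GUK = 30°  [△GKU]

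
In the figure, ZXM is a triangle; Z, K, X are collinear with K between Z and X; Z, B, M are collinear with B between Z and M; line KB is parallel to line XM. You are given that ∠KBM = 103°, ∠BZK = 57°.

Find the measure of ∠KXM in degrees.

1. ∠KBZ = 77°  [linear pair at B on ZM]
2. ∠BKZ = 46°  [△ZKB]
3. ∠BKX = 134°  [linear pair at K on ZX]
4. ∠KXM = 46°  [KB∥XM, co-interior at X–K]

∠KXM = 46°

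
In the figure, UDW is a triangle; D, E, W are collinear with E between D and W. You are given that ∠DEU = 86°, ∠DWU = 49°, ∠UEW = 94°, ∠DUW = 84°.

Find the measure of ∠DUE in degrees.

∠DUE = 47°

1. ∠UDW = 47°  [△UDW]
2. ∠EDU = 47°  [E on ray DW]
3. ∠DUE = 47°  [△UDE]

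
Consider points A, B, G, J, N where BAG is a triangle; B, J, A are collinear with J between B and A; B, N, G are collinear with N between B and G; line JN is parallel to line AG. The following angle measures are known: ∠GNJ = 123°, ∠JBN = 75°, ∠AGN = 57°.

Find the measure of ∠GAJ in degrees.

1. ∠BNJ = 57°  [linear pair at N on BG]
2. ∠BJN = 48°  [△BJN]
3. ∠AJN = 132°  [linear pair at J on BA]
4. ∠GAJ = 48°  [JN∥AG, co-interior at A–J]

∠GAJ = 48°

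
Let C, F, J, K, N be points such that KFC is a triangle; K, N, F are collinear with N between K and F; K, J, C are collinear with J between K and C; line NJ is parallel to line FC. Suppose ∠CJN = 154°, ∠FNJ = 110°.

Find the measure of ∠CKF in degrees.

1. ∠KJN = 26°  [linear pair at J on KC]
2. ∠JNK = 70°  [linear pair at N on KF]
3. ∠JKN = 84°  [△KNJ]
4. ∠CKF = 84°  [N on KF, J on KC]

∠CKF = 84°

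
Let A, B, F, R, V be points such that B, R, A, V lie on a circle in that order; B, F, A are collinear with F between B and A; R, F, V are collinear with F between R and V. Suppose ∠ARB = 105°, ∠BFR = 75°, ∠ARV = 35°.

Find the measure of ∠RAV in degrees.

∠RAV = 110°

1. ∠AVB = 75°  [cyclic BRAV, opposite ∠R+∠V]
2. ∠AFV = 75°  [vertical angles at F]
3. ∠ABV = 35°  [same arc AV]
4. ∠BAV = 70°  [△BAV]
5. ∠AVR = 35°  [△AFV]
6. ∠RAV = 110°  [△RAV]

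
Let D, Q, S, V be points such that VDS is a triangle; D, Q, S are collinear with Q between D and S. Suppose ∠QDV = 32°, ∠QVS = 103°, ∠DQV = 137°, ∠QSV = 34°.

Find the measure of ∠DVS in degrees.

1. ∠SDV = 32°  [Q on ray DS]
2. ∠DSV = 34°  [Q on ray SD]
3. ∠DVS = 114°  [△VDS]

∠DVS = 114°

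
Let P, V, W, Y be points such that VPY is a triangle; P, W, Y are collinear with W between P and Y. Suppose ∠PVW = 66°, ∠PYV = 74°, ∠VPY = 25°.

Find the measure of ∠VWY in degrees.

∠VWY = 91°

1. ∠VPW = 25°  [W on ray PY]
2. ∠PWV = 89°  [△VPW]
3. ∠VWY = 91°  [linear pair at W on PY]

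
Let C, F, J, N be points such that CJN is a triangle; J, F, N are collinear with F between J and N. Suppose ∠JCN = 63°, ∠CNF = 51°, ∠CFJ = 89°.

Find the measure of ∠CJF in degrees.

∠CJF = 66°

1. ∠CNJ = 51°  [F on ray NJ]
2. ∠CJN = 66°  [△CJN]
3. ∠CJF = 66°  [F on ray JN]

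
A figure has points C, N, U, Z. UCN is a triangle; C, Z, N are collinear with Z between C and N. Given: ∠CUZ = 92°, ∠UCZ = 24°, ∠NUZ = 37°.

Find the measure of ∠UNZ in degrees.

1. ∠CZU = 64°  [△UCZ]
2. ∠NZU = 116°  [linear pair at Z on CN]
3. ∠UNZ = 27°  [△UZN]

∠UNZ = 27°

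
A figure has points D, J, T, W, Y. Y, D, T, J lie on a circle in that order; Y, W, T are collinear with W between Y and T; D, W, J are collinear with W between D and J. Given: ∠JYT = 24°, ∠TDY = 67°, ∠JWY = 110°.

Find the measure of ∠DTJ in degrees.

1. ∠JDT = 24°  [same arc TJ]
2. ∠TJY = 113°  [cyclic YDTJ, opposite ∠D+∠J]
3. ∠JWT = 70°  [linear pair at W on YT]
4. ∠JTY = 43°  [△YTJ]
5. ∠DJT = 67°  [△TWJ]
6. ∠DTJ = 89°  [△DTJ]

∠DTJ = 89°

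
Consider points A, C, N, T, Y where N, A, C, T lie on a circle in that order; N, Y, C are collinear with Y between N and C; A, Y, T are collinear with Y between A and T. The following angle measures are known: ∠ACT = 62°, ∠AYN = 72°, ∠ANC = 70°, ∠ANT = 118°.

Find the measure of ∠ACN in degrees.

1. ∠NAT = 38°  [△NYA]
2. ∠ATN = 24°  [△NAT]
3. ∠ACN = 24°  [same arc NA]

∠ACN = 24°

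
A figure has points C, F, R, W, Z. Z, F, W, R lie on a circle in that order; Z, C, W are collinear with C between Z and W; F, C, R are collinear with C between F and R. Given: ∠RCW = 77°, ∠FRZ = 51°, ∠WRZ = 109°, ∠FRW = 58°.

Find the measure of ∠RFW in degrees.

∠RFW = 26°

1. ∠FCZ = 77°  [vertical angles at C]
2. ∠FWZ = 51°  [same arc ZF]
3. ∠FCW = 103°  [linear pair at C on ZW]
4. ∠RFW = 26°  [△FCW]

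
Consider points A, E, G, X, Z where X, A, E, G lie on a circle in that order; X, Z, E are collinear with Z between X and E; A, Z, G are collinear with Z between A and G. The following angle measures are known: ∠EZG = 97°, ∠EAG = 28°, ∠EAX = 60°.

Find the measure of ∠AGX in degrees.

1. ∠GZX = 83°  [linear pair at Z on XE]
2. ∠EXG = 28°  [same arc EG]
3. ∠AGX = 69°  [△XZG]

∠AGX = 69°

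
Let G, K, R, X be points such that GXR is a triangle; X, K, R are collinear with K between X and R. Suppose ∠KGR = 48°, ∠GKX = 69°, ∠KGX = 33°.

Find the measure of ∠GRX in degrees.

∠GRX = 21°

1. ∠GKR = 111°  [linear pair at K on XR]
2. ∠GRK = 21°  [△GKR]
3. ∠GRX = 21°  [K on ray RX]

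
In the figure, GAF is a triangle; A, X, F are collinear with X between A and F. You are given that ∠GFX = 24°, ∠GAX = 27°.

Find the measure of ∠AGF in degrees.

1. ∠AFG = 24°  [X on ray FA]
2. ∠FAG = 27°  [X on ray AF]
3. ∠AGF = 129°  [△GAF]

∠AGF = 129°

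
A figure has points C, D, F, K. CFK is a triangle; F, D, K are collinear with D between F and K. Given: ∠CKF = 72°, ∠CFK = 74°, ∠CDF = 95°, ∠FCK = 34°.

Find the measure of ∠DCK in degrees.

1. ∠CKD = 72°  [D on ray KF]
2. ∠CDK = 85°  [linear pair at D on FK]
3. ∠DCK = 23°  [△CDK]

∠DCK = 23°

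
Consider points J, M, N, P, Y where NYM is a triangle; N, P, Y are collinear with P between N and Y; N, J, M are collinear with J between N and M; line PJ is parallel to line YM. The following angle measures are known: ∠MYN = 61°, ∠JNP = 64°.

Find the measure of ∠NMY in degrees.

1. ∠JPN = 61°  [PJ∥YM, corresponding at P]
2. ∠NJP = 55°  [△NPJ]
3. ∠NMY = 55°  [PJ∥YM, corresponding at J]

∠NMY = 55°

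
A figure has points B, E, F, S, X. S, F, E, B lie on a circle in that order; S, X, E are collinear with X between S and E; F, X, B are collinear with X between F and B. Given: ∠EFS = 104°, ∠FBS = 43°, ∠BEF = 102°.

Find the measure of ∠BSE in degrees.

∠BSE = 45°

1. ∠EBS = 76°  [cyclic SFEB, opposite ∠F+∠B]
2. ∠BSF = 78°  [cyclic SFEB, opposite ∠S+∠E]
3. ∠BFS = 59°  [△SFB]
4. ∠BES = 59°  [same arc SB]
5. ∠BSE = 45°  [△SEB]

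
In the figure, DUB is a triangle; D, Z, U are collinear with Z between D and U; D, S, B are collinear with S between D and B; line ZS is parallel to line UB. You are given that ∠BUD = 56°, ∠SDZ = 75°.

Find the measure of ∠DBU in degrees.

∠DBU = 49°

1. ∠DZS = 56°  [ZS∥UB, corresponding at Z]
2. ∠DSZ = 49°  [△DZS]
3. ∠DBU = 49°  [ZS∥UB, corresponding at S]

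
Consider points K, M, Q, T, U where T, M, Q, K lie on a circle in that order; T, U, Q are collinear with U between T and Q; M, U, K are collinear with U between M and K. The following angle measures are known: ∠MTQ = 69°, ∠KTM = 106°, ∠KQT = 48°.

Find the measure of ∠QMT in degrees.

∠QMT = 85°

1. ∠KMT = 48°  [same arc TK]
2. ∠MKT = 26°  [△TMK]
3. ∠MQT = 26°  [same arc TM]
4. ∠QMT = 85°  [△TMQ]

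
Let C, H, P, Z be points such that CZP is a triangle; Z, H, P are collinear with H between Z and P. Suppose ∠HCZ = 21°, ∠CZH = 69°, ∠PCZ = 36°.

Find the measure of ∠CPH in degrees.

∠CPH = 75°

1. ∠CZP = 69°  [H on ray ZP]
2. ∠CPZ = 75°  [△CZP]
3. ∠CPH = 75°  [H on ray PZ]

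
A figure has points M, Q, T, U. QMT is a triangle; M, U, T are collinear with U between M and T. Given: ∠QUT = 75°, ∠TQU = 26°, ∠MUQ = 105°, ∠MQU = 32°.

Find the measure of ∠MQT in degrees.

1. ∠QTU = 79°  [△QUT]
2. ∠QMU = 43°  [△QMU]
3. ∠MTQ = 79°  [U on ray TM]
4. ∠QMT = 43°  [U on ray MT]
5. ∠MQT = 58°  [△QMT]

∠MQT = 58°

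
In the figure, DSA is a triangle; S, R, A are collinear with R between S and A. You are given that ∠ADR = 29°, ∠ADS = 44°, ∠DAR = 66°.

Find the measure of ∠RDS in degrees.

1. ∠ARD = 85°  [△DRA]
2. ∠DAS = 66°  [R on ray AS]
3. ∠DRS = 95°  [linear pair at R on SA]
4. ∠ASD = 70°  [△DSA]
5. ∠DSR = 70°  [R on ray SA]
6. ∠RDS = 15°  [△DSR]

∠RDS = 15°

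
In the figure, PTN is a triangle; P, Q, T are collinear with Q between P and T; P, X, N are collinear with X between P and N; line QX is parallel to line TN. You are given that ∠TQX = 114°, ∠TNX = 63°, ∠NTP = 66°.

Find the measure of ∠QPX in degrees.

∠QPX = 51°

1. ∠PNT = 63°  [X on ray NP]
2. ∠NPT = 51°  [△PTN]
3. ∠QPX = 51°  [Q on PT, X on PN]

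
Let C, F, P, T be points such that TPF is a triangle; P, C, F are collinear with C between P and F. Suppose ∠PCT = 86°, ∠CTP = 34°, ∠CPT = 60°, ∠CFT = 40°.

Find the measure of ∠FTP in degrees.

1. ∠FPT = 60°  [C on ray PF]
2. ∠PFT = 40°  [C on ray FP]
3. ∠FTP = 80°  [△TPF]

∠FTP = 80°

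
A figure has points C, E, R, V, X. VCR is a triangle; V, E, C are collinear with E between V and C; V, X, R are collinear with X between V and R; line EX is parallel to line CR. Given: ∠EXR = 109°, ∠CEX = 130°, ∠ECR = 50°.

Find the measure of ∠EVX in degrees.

∠EVX = 59°

1. ∠EXV = 71°  [linear pair at X on VR]
2. ∠VEX = 50°  [linear pair at E on VC]
3. ∠EVX = 59°  [△VEX]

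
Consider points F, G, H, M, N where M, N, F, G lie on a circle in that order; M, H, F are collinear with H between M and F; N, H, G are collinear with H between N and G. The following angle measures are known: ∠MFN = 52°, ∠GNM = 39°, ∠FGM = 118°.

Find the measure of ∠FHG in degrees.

1. ∠MGN = 52°  [same arc MN]
2. ∠GFM = 39°  [same arc MG]
3. ∠FMG = 23°  [△MFG]
4. ∠GHM = 105°  [△MHG]
5. ∠FHG = 75°  [linear pair at H on MF]

∠FHG = 75°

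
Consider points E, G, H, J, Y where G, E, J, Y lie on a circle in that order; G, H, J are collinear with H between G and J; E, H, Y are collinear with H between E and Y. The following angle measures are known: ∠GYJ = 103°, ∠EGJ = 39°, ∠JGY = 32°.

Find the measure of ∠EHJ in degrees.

∠EHJ = 84°

1. ∠GEJ = 77°  [cyclic GEJY, opposite ∠E+∠Y]
2. ∠EJG = 64°  [△GEJ]
3. ∠JEY = 32°  [same arc JY]
4. ∠EHJ = 84°  [△EHJ]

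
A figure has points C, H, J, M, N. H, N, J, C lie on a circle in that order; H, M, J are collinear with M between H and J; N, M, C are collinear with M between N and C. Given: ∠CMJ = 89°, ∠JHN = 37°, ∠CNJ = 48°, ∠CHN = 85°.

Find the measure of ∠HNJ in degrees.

∠HNJ = 102°

1. ∠JCN = 37°  [same arc NJ]
2. ∠CHJ = 48°  [same arc JC]
3. ∠CJH = 54°  [△JMC]
4. ∠HCJ = 78°  [△HJC]
5. ∠HNJ = 102°  [cyclic HNJC, opposite ∠N+∠C]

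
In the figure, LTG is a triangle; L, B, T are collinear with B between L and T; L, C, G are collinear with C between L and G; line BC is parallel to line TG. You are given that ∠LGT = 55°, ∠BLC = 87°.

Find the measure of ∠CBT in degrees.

1. ∠BCL = 55°  [BC∥TG, corresponding at C]
2. ∠CBL = 38°  [△LBC]
3. ∠CBT = 142°  [linear pair at B on LT]

∠CBT = 142°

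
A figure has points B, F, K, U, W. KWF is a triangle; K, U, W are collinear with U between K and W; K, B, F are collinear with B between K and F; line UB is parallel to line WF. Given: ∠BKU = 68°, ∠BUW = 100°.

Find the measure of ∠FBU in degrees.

∠FBU = 148°

1. ∠BUK = 80°  [linear pair at U on KW]
2. ∠KBU = 32°  [△KUB]
3. ∠FBU = 148°  [linear pair at B on KF]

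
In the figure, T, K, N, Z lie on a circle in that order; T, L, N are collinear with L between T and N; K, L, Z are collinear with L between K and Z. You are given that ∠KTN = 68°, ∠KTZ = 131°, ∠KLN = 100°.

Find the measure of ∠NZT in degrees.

∠NZT = 85°

1. ∠KZN = 68°  [same arc KN]
2. ∠KNZ = 49°  [cyclic TKNZ, opposite ∠T+∠N]
3. ∠TLZ = 100°  [vertical angles at L]
4. ∠NKZ = 63°  [△KNZ]
5. ∠NLZ = 80°  [linear pair at L on TN]
6. ∠NTZ = 63°  [same arc NZ]
7. ∠TNZ = 32°  [△NLZ]
8. ∠NZT = 85°  [△TNZ]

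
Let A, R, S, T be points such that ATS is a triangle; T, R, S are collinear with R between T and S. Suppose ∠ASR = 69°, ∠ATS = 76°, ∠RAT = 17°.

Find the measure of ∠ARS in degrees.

∠ARS = 93°

1. ∠ATR = 76°  [R on ray TS]
2. ∠ART = 87°  [△ATR]
3. ∠ARS = 93°  [linear pair at R on TS]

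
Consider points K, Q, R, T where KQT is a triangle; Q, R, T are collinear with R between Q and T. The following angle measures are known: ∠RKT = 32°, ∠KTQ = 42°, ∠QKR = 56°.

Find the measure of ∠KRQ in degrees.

∠KRQ = 74°

1. ∠KTR = 42°  [R on ray TQ]
2. ∠KRT = 106°  [△KRT]
3. ∠KRQ = 74°  [linear pair at R on QT]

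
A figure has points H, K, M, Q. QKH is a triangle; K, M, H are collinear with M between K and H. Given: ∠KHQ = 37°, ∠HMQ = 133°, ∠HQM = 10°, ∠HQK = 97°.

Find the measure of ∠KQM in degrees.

1. ∠HKQ = 46°  [△QKH]
2. ∠KMQ = 47°  [linear pair at M on KH]
3. ∠MKQ = 46°  [M on ray KH]
4. ∠KQM = 87°  [△QKM]

∠KQM = 87°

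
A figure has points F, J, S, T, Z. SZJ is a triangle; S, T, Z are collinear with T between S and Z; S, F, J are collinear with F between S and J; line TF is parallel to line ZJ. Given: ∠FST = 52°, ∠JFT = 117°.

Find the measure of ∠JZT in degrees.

1. ∠SFT = 63°  [linear pair at F on SJ]
2. ∠FTS = 65°  [△STF]
3. ∠FTZ = 115°  [linear pair at T on SZ]
4. ∠JZT = 65°  [TF∥ZJ, co-interior at Z–T]

∠JZT = 65°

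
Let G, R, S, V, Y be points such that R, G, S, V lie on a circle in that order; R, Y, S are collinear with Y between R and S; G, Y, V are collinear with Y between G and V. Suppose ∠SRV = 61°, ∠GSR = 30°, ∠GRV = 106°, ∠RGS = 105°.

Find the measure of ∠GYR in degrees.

1. ∠GVR = 30°  [same arc RG]
2. ∠GRS = 45°  [△RGS]
3. ∠RGV = 44°  [△RGV]
4. ∠GYR = 91°  [△RYG]

∠GYR = 91°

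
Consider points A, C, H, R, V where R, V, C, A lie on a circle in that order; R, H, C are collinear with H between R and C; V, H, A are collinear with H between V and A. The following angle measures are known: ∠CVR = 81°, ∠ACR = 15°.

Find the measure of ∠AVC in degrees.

∠AVC = 66°

1. ∠CAR = 99°  [cyclic RVCA, opposite ∠V+∠A]
2. ∠ARC = 66°  [△RCA]
3. ∠AVC = 66°  [same arc CA]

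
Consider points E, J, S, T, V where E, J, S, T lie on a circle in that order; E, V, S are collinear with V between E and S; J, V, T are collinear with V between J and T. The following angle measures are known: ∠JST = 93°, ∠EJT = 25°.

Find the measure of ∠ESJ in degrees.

∠ESJ = 68°

1. ∠JET = 87°  [cyclic EJST, opposite ∠E+∠S]
2. ∠ETJ = 68°  [△EJT]
3. ∠ESJ = 68°  [same arc EJ]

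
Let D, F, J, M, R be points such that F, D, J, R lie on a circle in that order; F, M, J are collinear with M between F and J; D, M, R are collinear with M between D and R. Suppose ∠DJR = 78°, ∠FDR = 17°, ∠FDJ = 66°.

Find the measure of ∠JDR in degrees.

∠JDR = 49°

1. ∠FJR = 17°  [same arc FR]
2. ∠FRJ = 114°  [cyclic FDJR, opposite ∠D+∠R]
3. ∠JFR = 49°  [△FJR]
4. ∠JDR = 49°  [same arc JR]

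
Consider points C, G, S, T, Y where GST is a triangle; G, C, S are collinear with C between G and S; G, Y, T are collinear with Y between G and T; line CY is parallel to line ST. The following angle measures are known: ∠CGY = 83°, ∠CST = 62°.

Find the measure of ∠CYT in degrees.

1. ∠SGT = 83°  [C on GS, Y on GT]
2. ∠GST = 62°  [C on ray SG]
3. ∠GTS = 35°  [△GST]
4. ∠CYG = 35°  [CY∥ST, corresponding at Y]
5. ∠CYT = 145°  [linear pair at Y on GT]

∠CYT = 145°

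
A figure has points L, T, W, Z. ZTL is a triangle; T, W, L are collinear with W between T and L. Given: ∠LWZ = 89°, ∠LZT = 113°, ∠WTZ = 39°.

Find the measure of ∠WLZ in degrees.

1. ∠LTZ = 39°  [W on ray TL]
2. ∠TLZ = 28°  [△ZTL]
3. ∠WLZ = 28°  [W on ray LT]

∠WLZ = 28°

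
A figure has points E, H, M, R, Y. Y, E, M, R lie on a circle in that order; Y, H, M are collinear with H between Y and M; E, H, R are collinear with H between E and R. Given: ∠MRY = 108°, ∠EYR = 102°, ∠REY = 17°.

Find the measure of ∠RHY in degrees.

∠RHY = 64°

1. ∠ERY = 61°  [△YER]
2. ∠RMY = 17°  [same arc YR]
3. ∠MYR = 55°  [△YMR]
4. ∠RHY = 64°  [△YHR]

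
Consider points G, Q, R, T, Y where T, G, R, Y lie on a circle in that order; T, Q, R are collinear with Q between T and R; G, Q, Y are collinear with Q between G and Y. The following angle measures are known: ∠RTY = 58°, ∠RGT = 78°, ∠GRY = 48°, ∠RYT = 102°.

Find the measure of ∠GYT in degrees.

1. ∠TRY = 20°  [△TRY]
2. ∠GTY = 132°  [cyclic TGRY, opposite ∠T+∠R]
3. ∠TGY = 20°  [same arc TY]
4. ∠GYT = 28°  [△TGY]

∠GYT = 28°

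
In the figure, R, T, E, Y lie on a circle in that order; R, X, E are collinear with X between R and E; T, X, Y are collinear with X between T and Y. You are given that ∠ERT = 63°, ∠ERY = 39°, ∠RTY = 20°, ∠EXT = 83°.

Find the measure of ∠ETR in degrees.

∠ETR = 59°

1. ∠ETY = 39°  [same arc EY]
2. ∠RET = 58°  [△TXE]
3. ∠ETR = 59°  [△RTE]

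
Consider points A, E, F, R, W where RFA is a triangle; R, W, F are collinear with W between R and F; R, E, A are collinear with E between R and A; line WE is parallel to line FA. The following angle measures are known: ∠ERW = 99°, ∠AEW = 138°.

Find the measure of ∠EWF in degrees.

1. ∠REW = 42°  [linear pair at E on RA]
2. ∠EWR = 39°  [△RWE]
3. ∠EWF = 141°  [linear pair at W on RF]

∠EWF = 141°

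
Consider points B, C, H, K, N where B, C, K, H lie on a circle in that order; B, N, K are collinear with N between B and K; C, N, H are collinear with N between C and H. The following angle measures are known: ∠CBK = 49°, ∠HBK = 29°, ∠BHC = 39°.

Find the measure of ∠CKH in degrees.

1. ∠CHK = 49°  [same arc CK]
2. ∠HCK = 29°  [same arc KH]
3. ∠CKH = 102°  [△CKH]

∠CKH = 102°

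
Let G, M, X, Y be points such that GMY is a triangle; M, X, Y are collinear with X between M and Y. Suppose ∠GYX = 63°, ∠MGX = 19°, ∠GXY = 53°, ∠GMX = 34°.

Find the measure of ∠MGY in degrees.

∠MGY = 83°

1. ∠GYM = 63°  [X on ray YM]
2. ∠GMY = 34°  [X on ray MY]
3. ∠MGY = 83°  [△GMY]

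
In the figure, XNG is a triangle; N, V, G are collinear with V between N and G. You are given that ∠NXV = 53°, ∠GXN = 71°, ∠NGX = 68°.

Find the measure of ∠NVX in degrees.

1. ∠GNX = 41°  [△XNG]
2. ∠VNX = 41°  [V on ray NG]
3. ∠NVX = 86°  [△XNV]

∠NVX = 86°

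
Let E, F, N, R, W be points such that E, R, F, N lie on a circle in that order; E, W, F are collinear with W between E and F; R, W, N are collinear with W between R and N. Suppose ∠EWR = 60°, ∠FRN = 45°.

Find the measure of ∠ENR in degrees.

∠ENR = 15°

1. ∠FWN = 60°  [vertical angles at W]
2. ∠FEN = 45°  [same arc FN]
3. ∠EWN = 120°  [linear pair at W on EF]
4. ∠ENR = 15°  [△EWN]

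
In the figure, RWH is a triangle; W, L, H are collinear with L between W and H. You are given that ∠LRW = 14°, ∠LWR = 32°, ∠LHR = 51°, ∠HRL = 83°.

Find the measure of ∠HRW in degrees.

∠HRW = 97°

1. ∠HWR = 32°  [L on ray WH]
2. ∠RHW = 51°  [L on ray HW]
3. ∠HRW = 97°  [△RWH]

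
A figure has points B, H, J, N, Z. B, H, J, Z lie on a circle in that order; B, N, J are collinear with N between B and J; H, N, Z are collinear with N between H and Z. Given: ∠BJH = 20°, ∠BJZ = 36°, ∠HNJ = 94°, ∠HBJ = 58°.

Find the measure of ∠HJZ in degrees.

1. ∠JHZ = 66°  [△HNJ]
2. ∠HZJ = 58°  [same arc HJ]
3. ∠HJZ = 56°  [△HJZ]

∠HJZ = 56°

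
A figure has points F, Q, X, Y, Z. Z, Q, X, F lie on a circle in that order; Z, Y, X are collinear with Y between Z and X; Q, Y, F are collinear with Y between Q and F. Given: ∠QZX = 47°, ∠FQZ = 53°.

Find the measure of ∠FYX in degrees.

∠FYX = 80°

1. ∠QFX = 47°  [same arc QX]
2. ∠FXZ = 53°  [same arc ZF]
3. ∠FYX = 80°  [△XYF]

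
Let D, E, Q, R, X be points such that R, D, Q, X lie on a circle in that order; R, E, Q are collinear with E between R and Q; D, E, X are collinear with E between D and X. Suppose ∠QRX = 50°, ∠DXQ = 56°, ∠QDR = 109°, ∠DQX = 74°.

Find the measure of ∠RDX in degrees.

1. ∠DRQ = 56°  [same arc DQ]
2. ∠DQR = 15°  [△RDQ]
3. ∠DRX = 106°  [cyclic RDQX, opposite ∠R+∠Q]
4. ∠DXR = 15°  [same arc RD]
5. ∠RDX = 59°  [△RDX]

∠RDX = 59°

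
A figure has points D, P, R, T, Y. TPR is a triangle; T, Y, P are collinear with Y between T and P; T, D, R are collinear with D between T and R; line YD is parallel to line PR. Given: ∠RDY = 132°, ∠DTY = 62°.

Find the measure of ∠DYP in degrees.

1. ∠TDY = 48°  [linear pair at D on TR]
2. ∠DYT = 70°  [△TYD]
3. ∠DYP = 110°  [linear pair at Y on TP]

∠DYP = 110°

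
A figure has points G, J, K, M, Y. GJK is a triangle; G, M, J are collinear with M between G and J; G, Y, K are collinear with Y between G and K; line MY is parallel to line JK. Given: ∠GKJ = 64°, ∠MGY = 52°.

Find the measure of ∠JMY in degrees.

1. ∠GYM = 64°  [MY∥JK, corresponding at Y]
2. ∠GMY = 64°  [△GMY]
3. ∠JMY = 116°  [linear pair at M on GJ]

∠JMY = 116°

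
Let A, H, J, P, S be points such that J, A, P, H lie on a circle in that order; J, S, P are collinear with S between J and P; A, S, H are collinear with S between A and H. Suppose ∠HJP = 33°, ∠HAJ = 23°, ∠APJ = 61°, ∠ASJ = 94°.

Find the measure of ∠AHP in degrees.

1. ∠HPJ = 23°  [same arc JH]
2. ∠HSP = 94°  [vertical angles at S]
3. ∠AHP = 63°  [△PSH]

∠AHP = 63°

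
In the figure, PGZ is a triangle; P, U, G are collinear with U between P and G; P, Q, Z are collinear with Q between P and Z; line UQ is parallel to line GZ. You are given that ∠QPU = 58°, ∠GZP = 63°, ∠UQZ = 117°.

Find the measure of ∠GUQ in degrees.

1. ∠GPZ = 58°  [U on PG, Q on PZ]
2. ∠PGZ = 59°  [△PGZ]
3. ∠PUQ = 59°  [UQ∥GZ, corresponding at U]
4. ∠GUQ = 121°  [linear pair at U on PG]

∠GUQ = 121°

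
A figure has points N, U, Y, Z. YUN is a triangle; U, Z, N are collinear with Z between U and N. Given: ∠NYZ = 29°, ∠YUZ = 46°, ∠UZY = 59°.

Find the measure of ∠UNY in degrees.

1. ∠NZY = 121°  [linear pair at Z on UN]
2. ∠YNZ = 30°  [△YZN]
3. ∠UNY = 30°  [Z on ray NU]

∠UNY = 30°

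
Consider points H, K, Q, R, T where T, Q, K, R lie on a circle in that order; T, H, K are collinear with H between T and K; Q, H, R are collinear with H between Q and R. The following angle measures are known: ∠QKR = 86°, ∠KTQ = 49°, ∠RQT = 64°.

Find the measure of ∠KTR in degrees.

∠KTR = 45°

1. ∠KRQ = 49°  [same arc QK]
2. ∠KQR = 45°  [△QKR]
3. ∠KTR = 45°  [same arc KR]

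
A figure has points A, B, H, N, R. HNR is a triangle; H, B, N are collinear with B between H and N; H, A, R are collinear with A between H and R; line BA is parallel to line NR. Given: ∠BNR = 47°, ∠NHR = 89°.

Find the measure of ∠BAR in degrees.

∠BAR = 136°

1. ∠HNR = 47°  [B on ray NH]
2. ∠HRN = 44°  [△HNR]
3. ∠BAH = 44°  [BA∥NR, corresponding at A]
4. ∠BAR = 136°  [linear pair at A on HR]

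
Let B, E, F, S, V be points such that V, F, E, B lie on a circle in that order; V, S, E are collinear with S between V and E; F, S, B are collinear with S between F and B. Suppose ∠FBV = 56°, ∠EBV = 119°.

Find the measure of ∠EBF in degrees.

∠EBF = 63°

1. ∠FEV = 56°  [same arc VF]
2. ∠EFV = 61°  [cyclic VFEB, opposite ∠F+∠B]
3. ∠EVF = 63°  [△VFE]
4. ∠EBF = 63°  [same arc FE]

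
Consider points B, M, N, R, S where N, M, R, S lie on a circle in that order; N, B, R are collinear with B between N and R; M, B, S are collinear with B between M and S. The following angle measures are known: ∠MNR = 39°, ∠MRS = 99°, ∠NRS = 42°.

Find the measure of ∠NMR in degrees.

1. ∠MNS = 81°  [cyclic NMRS, opposite ∠N+∠R]
2. ∠NMS = 42°  [same arc NS]
3. ∠MSN = 57°  [△NMS]
4. ∠MRN = 57°  [same arc NM]
5. ∠NMR = 84°  [△NMR]

∠NMR = 84°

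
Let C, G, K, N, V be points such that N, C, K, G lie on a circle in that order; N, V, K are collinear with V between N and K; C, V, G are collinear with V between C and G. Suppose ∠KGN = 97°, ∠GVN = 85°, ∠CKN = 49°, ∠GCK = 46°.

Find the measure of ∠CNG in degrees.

1. ∠KCN = 83°  [cyclic NCKG, opposite ∠C+∠G]
2. ∠CVK = 85°  [vertical angles at V]
3. ∠CGN = 49°  [same arc NC]
4. ∠CNK = 48°  [△NCK]
5. ∠CVN = 95°  [linear pair at V on NK]
6. ∠GCN = 37°  [△NVC]
7. ∠CNG = 94°  [△NCG]

∠CNG = 94°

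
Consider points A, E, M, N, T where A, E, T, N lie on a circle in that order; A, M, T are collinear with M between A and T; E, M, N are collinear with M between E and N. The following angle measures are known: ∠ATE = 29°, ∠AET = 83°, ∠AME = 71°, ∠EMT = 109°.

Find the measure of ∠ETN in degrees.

∠ETN = 70°

1. ∠EAT = 68°  [△AET]
2. ∠NET = 42°  [△EMT]
3. ∠ENT = 68°  [same arc ET]
4. ∠ETN = 70°  [△ETN]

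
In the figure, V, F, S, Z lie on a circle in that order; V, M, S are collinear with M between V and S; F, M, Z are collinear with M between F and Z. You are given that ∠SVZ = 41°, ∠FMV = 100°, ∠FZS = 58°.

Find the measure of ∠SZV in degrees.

∠SZV = 117°

1. ∠SMZ = 100°  [vertical angles at M]
2. ∠VSZ = 22°  [△SMZ]
3. ∠SZV = 117°  [△VSZ]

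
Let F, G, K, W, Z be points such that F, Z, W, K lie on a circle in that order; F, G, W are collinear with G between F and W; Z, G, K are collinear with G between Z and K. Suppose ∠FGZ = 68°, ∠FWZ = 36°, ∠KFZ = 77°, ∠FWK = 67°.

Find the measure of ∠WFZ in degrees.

1. ∠FKZ = 36°  [same arc FZ]
2. ∠FZK = 67°  [△FZK]
3. ∠WFZ = 45°  [△FGZ]

∠WFZ = 45°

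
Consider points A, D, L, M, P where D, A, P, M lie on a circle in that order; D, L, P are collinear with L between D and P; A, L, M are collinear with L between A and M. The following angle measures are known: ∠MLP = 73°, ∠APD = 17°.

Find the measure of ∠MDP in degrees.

1. ∠DLM = 107°  [linear pair at L on DP]
2. ∠AMD = 17°  [same arc DA]
3. ∠MDP = 56°  [△DLM]

∠MDP = 56°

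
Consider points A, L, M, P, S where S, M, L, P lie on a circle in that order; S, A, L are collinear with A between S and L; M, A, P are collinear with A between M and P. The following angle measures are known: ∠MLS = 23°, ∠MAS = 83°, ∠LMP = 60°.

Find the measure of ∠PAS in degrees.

1. ∠MPS = 23°  [same arc SM]
2. ∠LSP = 60°  [same arc LP]
3. ∠PAS = 97°  [△SAP]

∠PAS = 97°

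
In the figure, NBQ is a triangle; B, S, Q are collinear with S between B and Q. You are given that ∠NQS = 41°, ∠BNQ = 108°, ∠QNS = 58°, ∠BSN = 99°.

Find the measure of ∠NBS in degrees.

∠NBS = 31°

1. ∠BQN = 41°  [S on ray QB]
2. ∠NBQ = 31°  [△NBQ]
3. ∠NBS = 31°  [S on ray BQ]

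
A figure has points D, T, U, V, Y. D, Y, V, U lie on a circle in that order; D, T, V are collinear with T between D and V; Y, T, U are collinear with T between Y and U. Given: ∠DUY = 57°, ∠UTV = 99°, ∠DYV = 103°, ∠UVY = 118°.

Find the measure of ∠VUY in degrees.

1. ∠DVY = 57°  [same arc DY]
2. ∠VDY = 20°  [△DYV]
3. ∠VUY = 20°  [same arc YV]

∠VUY = 20°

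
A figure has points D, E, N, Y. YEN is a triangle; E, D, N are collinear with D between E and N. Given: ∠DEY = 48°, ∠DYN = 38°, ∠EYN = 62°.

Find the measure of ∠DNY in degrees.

1. ∠NEY = 48°  [D on ray EN]
2. ∠ENY = 70°  [△YEN]
3. ∠DNY = 70°  [D on ray NE]

∠DNY = 70°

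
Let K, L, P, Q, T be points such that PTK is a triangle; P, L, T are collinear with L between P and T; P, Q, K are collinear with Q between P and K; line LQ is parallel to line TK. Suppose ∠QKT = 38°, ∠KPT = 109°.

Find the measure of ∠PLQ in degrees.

1. ∠PKT = 38°  [Q on ray KP]
2. ∠KTP = 33°  [△PTK]
3. ∠PLQ = 33°  [LQ∥TK, corresponding at L]

∠PLQ = 33°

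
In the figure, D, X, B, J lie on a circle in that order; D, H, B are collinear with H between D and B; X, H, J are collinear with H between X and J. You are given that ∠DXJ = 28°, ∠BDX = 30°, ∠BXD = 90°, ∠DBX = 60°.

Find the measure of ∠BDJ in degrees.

∠BDJ = 62°

1. ∠DBJ = 28°  [same arc DJ]
2. ∠BJD = 90°  [cyclic DXBJ, opposite ∠X+∠J]
3. ∠BDJ = 62°  [△DBJ]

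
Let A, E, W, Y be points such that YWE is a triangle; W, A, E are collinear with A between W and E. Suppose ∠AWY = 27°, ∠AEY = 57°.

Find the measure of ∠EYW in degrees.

∠EYW = 96°

1. ∠EWY = 27°  [A on ray WE]
2. ∠WEY = 57°  [A on ray EW]
3. ∠EYW = 96°  [△YWE]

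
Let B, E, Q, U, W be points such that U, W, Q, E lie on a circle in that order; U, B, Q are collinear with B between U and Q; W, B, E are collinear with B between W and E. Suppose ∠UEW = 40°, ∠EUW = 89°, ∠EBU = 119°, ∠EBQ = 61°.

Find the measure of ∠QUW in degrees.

∠QUW = 68°

1. ∠EWU = 51°  [△UWE]
2. ∠UBW = 61°  [vertical angles at B]
3. ∠QUW = 68°  [△UBW]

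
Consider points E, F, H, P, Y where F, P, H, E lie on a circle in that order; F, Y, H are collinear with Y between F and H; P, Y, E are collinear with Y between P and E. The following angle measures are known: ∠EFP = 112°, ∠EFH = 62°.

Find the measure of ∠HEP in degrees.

∠HEP = 50°

1. ∠EHP = 68°  [cyclic FPHE, opposite ∠F+∠H]
2. ∠EPH = 62°  [same arc HE]
3. ∠HEP = 50°  [△PHE]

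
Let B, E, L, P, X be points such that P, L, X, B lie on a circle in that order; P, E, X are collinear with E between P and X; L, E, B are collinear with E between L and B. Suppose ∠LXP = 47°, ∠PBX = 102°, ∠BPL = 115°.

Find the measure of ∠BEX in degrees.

∠BEX = 107°

1. ∠LBP = 47°  [same arc PL]
2. ∠PLX = 78°  [cyclic PLXB, opposite ∠L+∠B]
3. ∠BLP = 18°  [△PLB]
4. ∠LPX = 55°  [△PLX]
5. ∠BXP = 18°  [same arc PB]
6. ∠LBX = 55°  [same arc LX]
7. ∠BEX = 107°  [△XEB]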